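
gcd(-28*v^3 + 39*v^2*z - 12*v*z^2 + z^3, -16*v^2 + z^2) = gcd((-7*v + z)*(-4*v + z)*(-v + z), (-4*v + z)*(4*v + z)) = -4*v + z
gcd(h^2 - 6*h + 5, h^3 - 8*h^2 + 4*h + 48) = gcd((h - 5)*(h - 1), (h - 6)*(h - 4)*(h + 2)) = 1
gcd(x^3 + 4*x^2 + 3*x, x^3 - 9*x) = x^2 + 3*x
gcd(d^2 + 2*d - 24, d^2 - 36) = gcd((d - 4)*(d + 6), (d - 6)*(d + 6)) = d + 6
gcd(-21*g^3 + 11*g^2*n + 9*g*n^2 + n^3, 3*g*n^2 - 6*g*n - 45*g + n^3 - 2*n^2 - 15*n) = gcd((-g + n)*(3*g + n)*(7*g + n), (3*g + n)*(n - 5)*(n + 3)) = 3*g + n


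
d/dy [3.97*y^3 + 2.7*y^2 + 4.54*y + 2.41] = 11.91*y^2 + 5.4*y + 4.54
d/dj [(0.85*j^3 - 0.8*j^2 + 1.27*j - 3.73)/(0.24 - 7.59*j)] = (-12.903*j^3 + 6.684*j^2 - 0.384*j - 28.0059)/(57.6081*j^2 - 3.6432*j + 0.0576)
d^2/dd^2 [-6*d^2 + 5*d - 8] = -12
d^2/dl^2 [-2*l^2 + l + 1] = -4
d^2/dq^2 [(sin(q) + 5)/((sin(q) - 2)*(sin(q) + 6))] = (-sin(q)^5 - 16*sin(q)^4 - 130*sin(q)^3 - 338*sin(q)^2 - 192*sin(q) + 376)/((sin(q) - 2)^3*(sin(q) + 6)^3)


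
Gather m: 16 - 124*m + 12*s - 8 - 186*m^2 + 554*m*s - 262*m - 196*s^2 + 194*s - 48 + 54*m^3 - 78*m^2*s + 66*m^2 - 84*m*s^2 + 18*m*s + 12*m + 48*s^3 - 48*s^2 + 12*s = 54*m^3 + m^2*(-78*s - 120) + m*(-84*s^2 + 572*s - 374) + 48*s^3 - 244*s^2 + 218*s - 40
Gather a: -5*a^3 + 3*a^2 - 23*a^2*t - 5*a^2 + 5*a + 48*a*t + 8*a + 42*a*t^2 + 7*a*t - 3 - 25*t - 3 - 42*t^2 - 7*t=-5*a^3 + a^2*(-23*t - 2) + a*(42*t^2 + 55*t + 13) - 42*t^2 - 32*t - 6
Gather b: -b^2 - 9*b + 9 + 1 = -b^2 - 9*b + 10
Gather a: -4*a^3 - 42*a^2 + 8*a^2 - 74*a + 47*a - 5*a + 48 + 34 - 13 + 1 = -4*a^3 - 34*a^2 - 32*a + 70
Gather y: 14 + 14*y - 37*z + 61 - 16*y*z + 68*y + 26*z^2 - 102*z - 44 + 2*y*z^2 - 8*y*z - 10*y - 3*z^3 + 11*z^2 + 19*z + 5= y*(2*z^2 - 24*z + 72) - 3*z^3 + 37*z^2 - 120*z + 36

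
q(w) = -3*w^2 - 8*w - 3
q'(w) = -6*w - 8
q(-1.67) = 1.99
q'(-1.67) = 2.02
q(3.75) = -75.19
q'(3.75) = -30.50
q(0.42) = -6.89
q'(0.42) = -10.52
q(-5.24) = -43.45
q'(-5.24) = 23.44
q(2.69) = -46.23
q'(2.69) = -24.14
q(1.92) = -29.42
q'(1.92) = -19.52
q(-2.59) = -2.40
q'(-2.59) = 7.54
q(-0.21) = -1.45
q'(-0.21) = -6.74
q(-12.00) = -339.00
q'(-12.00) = 64.00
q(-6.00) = -63.00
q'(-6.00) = 28.00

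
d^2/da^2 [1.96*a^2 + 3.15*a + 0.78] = 3.92000000000000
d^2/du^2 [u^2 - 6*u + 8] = 2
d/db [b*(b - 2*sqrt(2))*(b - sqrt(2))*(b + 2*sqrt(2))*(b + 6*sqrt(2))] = 5*b^4 + 20*sqrt(2)*b^3 - 60*b^2 - 80*sqrt(2)*b + 96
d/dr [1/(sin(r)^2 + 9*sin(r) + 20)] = -(2*sin(r) + 9)*cos(r)/(sin(r)^2 + 9*sin(r) + 20)^2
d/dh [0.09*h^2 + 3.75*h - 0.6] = 0.18*h + 3.75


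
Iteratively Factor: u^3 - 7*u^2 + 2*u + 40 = (u - 5)*(u^2 - 2*u - 8) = (u - 5)*(u - 4)*(u + 2)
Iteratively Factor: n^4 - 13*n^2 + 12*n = (n)*(n^3 - 13*n + 12) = n*(n - 3)*(n^2 + 3*n - 4) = n*(n - 3)*(n - 1)*(n + 4)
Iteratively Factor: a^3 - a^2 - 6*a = (a - 3)*(a^2 + 2*a) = a*(a - 3)*(a + 2)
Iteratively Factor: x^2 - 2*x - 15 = (x - 5)*(x + 3)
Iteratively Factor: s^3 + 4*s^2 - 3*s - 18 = (s + 3)*(s^2 + s - 6) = (s + 3)^2*(s - 2)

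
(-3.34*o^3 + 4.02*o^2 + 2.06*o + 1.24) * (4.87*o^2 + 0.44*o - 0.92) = -16.2658*o^5 + 18.1078*o^4 + 14.8738*o^3 + 3.2468*o^2 - 1.3496*o - 1.1408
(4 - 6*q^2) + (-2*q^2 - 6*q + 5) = -8*q^2 - 6*q + 9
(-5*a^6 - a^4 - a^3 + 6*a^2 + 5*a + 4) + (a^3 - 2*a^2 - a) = -5*a^6 - a^4 + 4*a^2 + 4*a + 4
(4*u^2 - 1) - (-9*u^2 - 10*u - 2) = 13*u^2 + 10*u + 1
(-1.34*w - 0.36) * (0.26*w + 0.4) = -0.3484*w^2 - 0.6296*w - 0.144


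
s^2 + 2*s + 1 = (s + 1)^2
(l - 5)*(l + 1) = l^2 - 4*l - 5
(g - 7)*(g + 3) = g^2 - 4*g - 21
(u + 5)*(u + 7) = u^2 + 12*u + 35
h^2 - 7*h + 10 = (h - 5)*(h - 2)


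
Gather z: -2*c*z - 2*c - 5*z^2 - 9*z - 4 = -2*c - 5*z^2 + z*(-2*c - 9) - 4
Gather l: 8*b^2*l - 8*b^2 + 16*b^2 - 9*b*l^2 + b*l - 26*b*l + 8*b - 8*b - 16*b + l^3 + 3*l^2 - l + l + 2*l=8*b^2 - 16*b + l^3 + l^2*(3 - 9*b) + l*(8*b^2 - 25*b + 2)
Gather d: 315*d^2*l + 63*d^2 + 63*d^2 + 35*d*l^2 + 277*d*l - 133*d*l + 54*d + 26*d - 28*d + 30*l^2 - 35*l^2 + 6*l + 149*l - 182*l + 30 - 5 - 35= d^2*(315*l + 126) + d*(35*l^2 + 144*l + 52) - 5*l^2 - 27*l - 10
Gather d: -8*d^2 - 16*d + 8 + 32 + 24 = -8*d^2 - 16*d + 64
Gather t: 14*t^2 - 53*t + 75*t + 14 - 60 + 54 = 14*t^2 + 22*t + 8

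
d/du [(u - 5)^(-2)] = -2/(u - 5)^3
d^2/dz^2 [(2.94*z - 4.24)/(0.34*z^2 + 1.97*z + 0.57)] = ((0.68*z + 1.97)*(1.36*z + 3.94)*(2.94*z - 4.24) - (5.9976*z + 8.7004)*(0.34*z^2 + 1.97*z + 0.57))/(0.34*z^2 + 1.97*z + 0.57)^3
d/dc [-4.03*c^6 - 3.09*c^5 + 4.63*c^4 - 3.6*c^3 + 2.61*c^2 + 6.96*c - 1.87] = -24.18*c^5 - 15.45*c^4 + 18.52*c^3 - 10.8*c^2 + 5.22*c + 6.96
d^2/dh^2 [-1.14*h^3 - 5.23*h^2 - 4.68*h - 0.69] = -6.84*h - 10.46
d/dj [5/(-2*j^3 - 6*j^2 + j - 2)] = 5*(6*j^2 + 12*j - 1)/(2*j^3 + 6*j^2 - j + 2)^2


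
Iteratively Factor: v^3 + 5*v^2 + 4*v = (v + 1)*(v^2 + 4*v) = (v + 1)*(v + 4)*(v)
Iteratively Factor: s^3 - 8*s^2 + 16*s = (s - 4)*(s^2 - 4*s) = s*(s - 4)*(s - 4)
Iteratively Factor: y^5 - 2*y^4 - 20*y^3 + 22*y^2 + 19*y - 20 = (y - 5)*(y^4 + 3*y^3 - 5*y^2 - 3*y + 4) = (y - 5)*(y + 1)*(y^3 + 2*y^2 - 7*y + 4) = (y - 5)*(y - 1)*(y + 1)*(y^2 + 3*y - 4) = (y - 5)*(y - 1)^2*(y + 1)*(y + 4)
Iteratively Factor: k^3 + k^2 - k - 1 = (k - 1)*(k^2 + 2*k + 1) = (k - 1)*(k + 1)*(k + 1)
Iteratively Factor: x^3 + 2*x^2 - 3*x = (x)*(x^2 + 2*x - 3) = x*(x - 1)*(x + 3)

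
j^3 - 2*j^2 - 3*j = j*(j - 3)*(j + 1)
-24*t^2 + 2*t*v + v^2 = (-4*t + v)*(6*t + v)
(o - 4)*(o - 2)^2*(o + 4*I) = o^4 - 8*o^3 + 4*I*o^3 + 20*o^2 - 32*I*o^2 - 16*o + 80*I*o - 64*I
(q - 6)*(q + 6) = q^2 - 36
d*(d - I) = d^2 - I*d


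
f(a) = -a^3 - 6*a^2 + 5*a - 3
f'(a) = -3*a^2 - 12*a + 5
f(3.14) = -77.42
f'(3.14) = -62.26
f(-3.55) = -51.63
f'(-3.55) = 9.79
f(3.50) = -101.88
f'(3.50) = -73.75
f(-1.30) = -17.44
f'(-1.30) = 15.53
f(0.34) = -2.03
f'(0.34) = 0.57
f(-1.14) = -15.02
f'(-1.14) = 14.78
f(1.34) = -9.48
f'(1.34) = -16.47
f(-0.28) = -4.85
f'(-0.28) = 8.12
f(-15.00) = 1947.00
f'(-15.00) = -490.00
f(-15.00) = 1947.00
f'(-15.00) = -490.00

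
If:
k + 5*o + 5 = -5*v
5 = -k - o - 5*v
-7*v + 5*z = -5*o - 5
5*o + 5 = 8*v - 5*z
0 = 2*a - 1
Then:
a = 1/2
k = -5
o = 0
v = 0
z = -1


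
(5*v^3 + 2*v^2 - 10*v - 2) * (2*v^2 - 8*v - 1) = 10*v^5 - 36*v^4 - 41*v^3 + 74*v^2 + 26*v + 2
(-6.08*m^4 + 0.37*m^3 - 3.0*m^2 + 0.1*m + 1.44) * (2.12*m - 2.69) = -12.8896*m^5 + 17.1396*m^4 - 7.3553*m^3 + 8.282*m^2 + 2.7838*m - 3.8736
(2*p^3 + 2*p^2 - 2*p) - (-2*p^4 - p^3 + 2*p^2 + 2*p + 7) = 2*p^4 + 3*p^3 - 4*p - 7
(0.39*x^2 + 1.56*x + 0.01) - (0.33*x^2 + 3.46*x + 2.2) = 0.06*x^2 - 1.9*x - 2.19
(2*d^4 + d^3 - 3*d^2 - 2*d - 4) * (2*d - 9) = 4*d^5 - 16*d^4 - 15*d^3 + 23*d^2 + 10*d + 36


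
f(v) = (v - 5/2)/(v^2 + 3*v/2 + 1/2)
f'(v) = (-2*v - 3/2)*(v - 5/2)/(v^2 + 3*v/2 + 1/2)^2 + 1/(v^2 + 3*v/2 + 1/2) = (-4*v^2 + 20*v + 17)/(4*v^4 + 12*v^3 + 13*v^2 + 6*v + 1)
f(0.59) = -1.10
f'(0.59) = 2.28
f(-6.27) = -0.29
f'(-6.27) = -0.07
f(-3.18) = -0.97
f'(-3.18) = -0.64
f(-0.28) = -17.55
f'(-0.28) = 110.46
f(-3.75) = -0.70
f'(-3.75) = -0.36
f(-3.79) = -0.69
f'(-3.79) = -0.34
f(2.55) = 0.00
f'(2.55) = 0.09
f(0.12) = -3.43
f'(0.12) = 10.03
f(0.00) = -5.00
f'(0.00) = 17.00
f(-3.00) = -1.10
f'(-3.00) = -0.79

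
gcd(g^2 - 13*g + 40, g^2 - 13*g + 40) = g^2 - 13*g + 40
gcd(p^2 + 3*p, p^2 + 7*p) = p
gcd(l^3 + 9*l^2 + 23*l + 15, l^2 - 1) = l + 1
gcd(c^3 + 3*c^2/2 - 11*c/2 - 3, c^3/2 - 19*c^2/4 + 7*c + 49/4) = 1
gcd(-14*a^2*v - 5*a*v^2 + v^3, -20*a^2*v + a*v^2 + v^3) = v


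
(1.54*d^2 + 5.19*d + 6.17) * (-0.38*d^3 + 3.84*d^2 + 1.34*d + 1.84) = -0.5852*d^5 + 3.9414*d^4 + 19.6486*d^3 + 33.481*d^2 + 17.8174*d + 11.3528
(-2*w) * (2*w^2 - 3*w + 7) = -4*w^3 + 6*w^2 - 14*w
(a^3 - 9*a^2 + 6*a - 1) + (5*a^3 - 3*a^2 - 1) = 6*a^3 - 12*a^2 + 6*a - 2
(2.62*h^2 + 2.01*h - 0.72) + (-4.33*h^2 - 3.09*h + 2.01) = -1.71*h^2 - 1.08*h + 1.29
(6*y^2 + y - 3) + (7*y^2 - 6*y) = 13*y^2 - 5*y - 3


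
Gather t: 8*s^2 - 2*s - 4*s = 8*s^2 - 6*s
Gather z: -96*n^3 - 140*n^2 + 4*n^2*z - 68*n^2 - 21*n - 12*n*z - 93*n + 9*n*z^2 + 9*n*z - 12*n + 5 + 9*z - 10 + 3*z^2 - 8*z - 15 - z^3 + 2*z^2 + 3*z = -96*n^3 - 208*n^2 - 126*n - z^3 + z^2*(9*n + 5) + z*(4*n^2 - 3*n + 4) - 20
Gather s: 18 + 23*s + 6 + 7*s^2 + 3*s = 7*s^2 + 26*s + 24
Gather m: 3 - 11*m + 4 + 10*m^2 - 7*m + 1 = 10*m^2 - 18*m + 8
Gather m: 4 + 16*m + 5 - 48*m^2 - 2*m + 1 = -48*m^2 + 14*m + 10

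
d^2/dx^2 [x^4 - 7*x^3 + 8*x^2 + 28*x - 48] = 12*x^2 - 42*x + 16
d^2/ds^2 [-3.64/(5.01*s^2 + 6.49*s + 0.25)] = (182.728728*s^2 + 236.708472*s - 3.64*(10.02*s + 6.49)*(20.04*s + 12.98) + 9.1182)/(5.01*s^2 + 6.49*s + 0.25)^3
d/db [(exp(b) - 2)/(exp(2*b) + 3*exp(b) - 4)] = (-exp(2*b) + 4*exp(b) + 2)*exp(b)/(exp(4*b) + 6*exp(3*b) + exp(2*b) - 24*exp(b) + 16)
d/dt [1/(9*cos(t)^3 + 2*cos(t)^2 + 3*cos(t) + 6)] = (27*cos(t)^2 + 4*cos(t) + 3)*sin(t)/(9*cos(t)^3 + 2*cos(t)^2 + 3*cos(t) + 6)^2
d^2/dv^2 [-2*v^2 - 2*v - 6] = -4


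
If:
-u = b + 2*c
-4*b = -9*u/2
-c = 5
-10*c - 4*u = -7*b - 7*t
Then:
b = 90/17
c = -5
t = -1160/119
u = 80/17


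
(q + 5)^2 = q^2 + 10*q + 25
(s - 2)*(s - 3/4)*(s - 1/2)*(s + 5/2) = s^4 - 3*s^3/4 - 21*s^2/4 + 103*s/16 - 15/8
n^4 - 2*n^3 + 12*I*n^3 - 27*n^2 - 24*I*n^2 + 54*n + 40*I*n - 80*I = (n - 2)*(n - I)*(n + 5*I)*(n + 8*I)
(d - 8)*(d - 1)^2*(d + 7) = d^4 - 3*d^3 - 53*d^2 + 111*d - 56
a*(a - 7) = a^2 - 7*a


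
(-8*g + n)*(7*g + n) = -56*g^2 - g*n + n^2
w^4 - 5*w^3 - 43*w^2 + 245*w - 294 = (w - 7)*(w - 3)*(w - 2)*(w + 7)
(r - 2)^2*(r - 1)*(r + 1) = r^4 - 4*r^3 + 3*r^2 + 4*r - 4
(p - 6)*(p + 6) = p^2 - 36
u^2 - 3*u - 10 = (u - 5)*(u + 2)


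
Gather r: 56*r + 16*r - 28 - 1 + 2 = 72*r - 27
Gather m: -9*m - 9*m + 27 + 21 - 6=42 - 18*m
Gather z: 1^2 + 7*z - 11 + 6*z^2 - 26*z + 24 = 6*z^2 - 19*z + 14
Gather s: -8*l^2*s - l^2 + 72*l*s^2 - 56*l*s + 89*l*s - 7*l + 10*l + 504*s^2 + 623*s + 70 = -l^2 + 3*l + s^2*(72*l + 504) + s*(-8*l^2 + 33*l + 623) + 70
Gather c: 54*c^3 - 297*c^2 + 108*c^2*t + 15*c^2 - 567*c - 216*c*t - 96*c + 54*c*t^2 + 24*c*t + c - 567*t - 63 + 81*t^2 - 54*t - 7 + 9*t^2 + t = 54*c^3 + c^2*(108*t - 282) + c*(54*t^2 - 192*t - 662) + 90*t^2 - 620*t - 70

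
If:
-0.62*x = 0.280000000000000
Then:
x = -0.45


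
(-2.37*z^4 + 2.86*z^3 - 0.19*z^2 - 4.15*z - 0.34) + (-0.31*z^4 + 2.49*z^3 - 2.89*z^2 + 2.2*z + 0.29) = -2.68*z^4 + 5.35*z^3 - 3.08*z^2 - 1.95*z - 0.05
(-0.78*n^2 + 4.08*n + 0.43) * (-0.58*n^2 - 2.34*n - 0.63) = 0.4524*n^4 - 0.5412*n^3 - 9.3052*n^2 - 3.5766*n - 0.2709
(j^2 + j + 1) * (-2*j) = -2*j^3 - 2*j^2 - 2*j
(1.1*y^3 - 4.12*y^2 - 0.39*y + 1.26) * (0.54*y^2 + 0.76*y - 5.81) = 0.594*y^5 - 1.3888*y^4 - 9.7328*y^3 + 24.3212*y^2 + 3.2235*y - 7.3206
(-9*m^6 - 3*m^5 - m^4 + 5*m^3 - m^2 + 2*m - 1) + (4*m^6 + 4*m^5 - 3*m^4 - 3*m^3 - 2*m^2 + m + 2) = -5*m^6 + m^5 - 4*m^4 + 2*m^3 - 3*m^2 + 3*m + 1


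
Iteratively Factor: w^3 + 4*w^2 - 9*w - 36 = (w + 3)*(w^2 + w - 12) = (w - 3)*(w + 3)*(w + 4)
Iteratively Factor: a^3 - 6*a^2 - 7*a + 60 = (a - 5)*(a^2 - a - 12) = (a - 5)*(a - 4)*(a + 3)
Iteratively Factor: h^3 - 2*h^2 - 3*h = (h + 1)*(h^2 - 3*h) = h*(h + 1)*(h - 3)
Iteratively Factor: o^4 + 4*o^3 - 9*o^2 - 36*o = (o + 3)*(o^3 + o^2 - 12*o) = (o + 3)*(o + 4)*(o^2 - 3*o) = (o - 3)*(o + 3)*(o + 4)*(o)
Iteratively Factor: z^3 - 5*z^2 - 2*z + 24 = (z - 3)*(z^2 - 2*z - 8) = (z - 4)*(z - 3)*(z + 2)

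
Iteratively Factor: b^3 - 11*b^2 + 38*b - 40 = (b - 2)*(b^2 - 9*b + 20) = (b - 4)*(b - 2)*(b - 5)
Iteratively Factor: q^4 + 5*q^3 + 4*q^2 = (q)*(q^3 + 5*q^2 + 4*q) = q^2*(q^2 + 5*q + 4) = q^2*(q + 4)*(q + 1)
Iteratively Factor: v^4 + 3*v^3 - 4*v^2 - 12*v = (v - 2)*(v^3 + 5*v^2 + 6*v) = (v - 2)*(v + 2)*(v^2 + 3*v) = (v - 2)*(v + 2)*(v + 3)*(v)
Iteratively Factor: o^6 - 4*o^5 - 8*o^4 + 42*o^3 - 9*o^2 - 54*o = (o + 1)*(o^5 - 5*o^4 - 3*o^3 + 45*o^2 - 54*o) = (o - 2)*(o + 1)*(o^4 - 3*o^3 - 9*o^2 + 27*o) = (o - 3)*(o - 2)*(o + 1)*(o^3 - 9*o) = (o - 3)*(o - 2)*(o + 1)*(o + 3)*(o^2 - 3*o) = o*(o - 3)*(o - 2)*(o + 1)*(o + 3)*(o - 3)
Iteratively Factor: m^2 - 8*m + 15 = (m - 5)*(m - 3)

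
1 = 1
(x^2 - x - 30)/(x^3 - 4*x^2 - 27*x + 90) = 1/(x - 3)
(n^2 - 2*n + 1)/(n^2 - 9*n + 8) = (n - 1)/(n - 8)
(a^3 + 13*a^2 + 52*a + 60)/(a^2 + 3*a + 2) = (a^2 + 11*a + 30)/(a + 1)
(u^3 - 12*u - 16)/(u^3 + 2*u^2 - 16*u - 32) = (u + 2)/(u + 4)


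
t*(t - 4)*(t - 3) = t^3 - 7*t^2 + 12*t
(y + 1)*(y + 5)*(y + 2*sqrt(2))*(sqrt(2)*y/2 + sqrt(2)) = sqrt(2)*y^4/2 + 2*y^3 + 4*sqrt(2)*y^3 + 17*sqrt(2)*y^2/2 + 16*y^2 + 5*sqrt(2)*y + 34*y + 20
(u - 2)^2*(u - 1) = u^3 - 5*u^2 + 8*u - 4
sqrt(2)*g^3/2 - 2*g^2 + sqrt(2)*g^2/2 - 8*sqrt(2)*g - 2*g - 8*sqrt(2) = (g - 4*sqrt(2))*(g + 2*sqrt(2))*(sqrt(2)*g/2 + sqrt(2)/2)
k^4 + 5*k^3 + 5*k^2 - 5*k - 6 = (k - 1)*(k + 1)*(k + 2)*(k + 3)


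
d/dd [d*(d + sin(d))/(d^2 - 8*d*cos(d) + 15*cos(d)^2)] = (-d*(d + sin(d))*(8*d*sin(d) + 2*d - 15*sin(2*d) - 8*cos(d)) + (d^2 - 8*d*cos(d) + 15*cos(d)^2)*(d*(cos(d) + 1) + d + sin(d)))/((d - 5*cos(d))^2*(d - 3*cos(d))^2)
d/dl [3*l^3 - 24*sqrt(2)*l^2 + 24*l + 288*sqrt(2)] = 9*l^2 - 48*sqrt(2)*l + 24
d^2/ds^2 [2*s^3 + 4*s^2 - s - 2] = 12*s + 8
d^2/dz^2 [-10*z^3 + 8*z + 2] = -60*z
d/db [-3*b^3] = -9*b^2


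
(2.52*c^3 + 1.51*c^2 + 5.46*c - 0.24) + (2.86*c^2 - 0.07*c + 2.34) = 2.52*c^3 + 4.37*c^2 + 5.39*c + 2.1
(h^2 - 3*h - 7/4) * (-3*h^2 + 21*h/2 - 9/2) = -3*h^4 + 39*h^3/2 - 123*h^2/4 - 39*h/8 + 63/8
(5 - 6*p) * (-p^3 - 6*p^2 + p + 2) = 6*p^4 + 31*p^3 - 36*p^2 - 7*p + 10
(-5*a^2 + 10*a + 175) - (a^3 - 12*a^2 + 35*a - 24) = -a^3 + 7*a^2 - 25*a + 199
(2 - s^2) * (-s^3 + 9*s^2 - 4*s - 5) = s^5 - 9*s^4 + 2*s^3 + 23*s^2 - 8*s - 10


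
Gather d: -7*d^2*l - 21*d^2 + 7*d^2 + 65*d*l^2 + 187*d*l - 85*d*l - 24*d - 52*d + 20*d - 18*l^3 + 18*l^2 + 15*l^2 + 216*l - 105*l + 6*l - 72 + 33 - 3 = d^2*(-7*l - 14) + d*(65*l^2 + 102*l - 56) - 18*l^3 + 33*l^2 + 117*l - 42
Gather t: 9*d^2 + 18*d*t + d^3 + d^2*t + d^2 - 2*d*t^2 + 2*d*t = d^3 + 10*d^2 - 2*d*t^2 + t*(d^2 + 20*d)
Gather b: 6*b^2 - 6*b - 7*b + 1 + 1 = 6*b^2 - 13*b + 2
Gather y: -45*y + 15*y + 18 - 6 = 12 - 30*y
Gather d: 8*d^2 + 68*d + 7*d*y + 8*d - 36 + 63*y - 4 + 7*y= 8*d^2 + d*(7*y + 76) + 70*y - 40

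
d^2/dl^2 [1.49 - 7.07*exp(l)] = -7.07*exp(l)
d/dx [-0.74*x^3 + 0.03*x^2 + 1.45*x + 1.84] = -2.22*x^2 + 0.06*x + 1.45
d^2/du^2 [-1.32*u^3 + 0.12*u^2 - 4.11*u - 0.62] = 0.24 - 7.92*u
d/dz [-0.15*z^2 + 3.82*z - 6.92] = 3.82 - 0.3*z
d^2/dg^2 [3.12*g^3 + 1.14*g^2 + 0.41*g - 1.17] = 18.72*g + 2.28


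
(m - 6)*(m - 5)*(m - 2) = m^3 - 13*m^2 + 52*m - 60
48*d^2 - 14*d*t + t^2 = (-8*d + t)*(-6*d + t)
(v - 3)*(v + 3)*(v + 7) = v^3 + 7*v^2 - 9*v - 63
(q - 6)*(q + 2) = q^2 - 4*q - 12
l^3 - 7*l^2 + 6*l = l*(l - 6)*(l - 1)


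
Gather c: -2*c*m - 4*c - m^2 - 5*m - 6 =c*(-2*m - 4) - m^2 - 5*m - 6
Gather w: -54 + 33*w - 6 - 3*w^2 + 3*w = -3*w^2 + 36*w - 60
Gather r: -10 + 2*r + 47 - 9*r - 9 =28 - 7*r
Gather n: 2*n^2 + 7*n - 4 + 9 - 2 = 2*n^2 + 7*n + 3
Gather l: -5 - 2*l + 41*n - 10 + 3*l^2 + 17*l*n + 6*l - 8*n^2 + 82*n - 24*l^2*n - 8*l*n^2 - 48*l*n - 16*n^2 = l^2*(3 - 24*n) + l*(-8*n^2 - 31*n + 4) - 24*n^2 + 123*n - 15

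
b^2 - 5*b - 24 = (b - 8)*(b + 3)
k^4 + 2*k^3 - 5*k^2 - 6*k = k*(k - 2)*(k + 1)*(k + 3)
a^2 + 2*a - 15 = (a - 3)*(a + 5)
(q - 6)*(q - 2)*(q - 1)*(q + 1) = q^4 - 8*q^3 + 11*q^2 + 8*q - 12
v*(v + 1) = v^2 + v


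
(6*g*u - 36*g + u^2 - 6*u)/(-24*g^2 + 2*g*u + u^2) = (u - 6)/(-4*g + u)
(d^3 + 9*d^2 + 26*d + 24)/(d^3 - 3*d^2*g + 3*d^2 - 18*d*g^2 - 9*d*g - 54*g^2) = (d^2 + 6*d + 8)/(d^2 - 3*d*g - 18*g^2)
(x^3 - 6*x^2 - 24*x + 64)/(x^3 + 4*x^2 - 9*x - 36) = (x^2 - 10*x + 16)/(x^2 - 9)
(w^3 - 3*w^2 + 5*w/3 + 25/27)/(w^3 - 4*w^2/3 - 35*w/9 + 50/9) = (w + 1/3)/(w + 2)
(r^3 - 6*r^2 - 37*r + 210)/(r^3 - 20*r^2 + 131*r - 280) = (r + 6)/(r - 8)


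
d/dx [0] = 0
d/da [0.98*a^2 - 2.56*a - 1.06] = 1.96*a - 2.56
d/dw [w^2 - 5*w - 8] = 2*w - 5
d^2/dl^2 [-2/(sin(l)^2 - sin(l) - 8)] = 2*(-4*sin(l)^4 + 3*sin(l)^3 - 27*sin(l)^2 + 2*sin(l) + 18)/(sin(l) + cos(l)^2 + 7)^3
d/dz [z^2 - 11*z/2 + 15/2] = 2*z - 11/2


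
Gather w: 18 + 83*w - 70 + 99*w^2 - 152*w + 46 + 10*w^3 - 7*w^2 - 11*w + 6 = 10*w^3 + 92*w^2 - 80*w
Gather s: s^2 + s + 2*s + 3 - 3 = s^2 + 3*s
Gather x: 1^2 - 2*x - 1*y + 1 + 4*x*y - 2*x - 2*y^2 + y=x*(4*y - 4) - 2*y^2 + 2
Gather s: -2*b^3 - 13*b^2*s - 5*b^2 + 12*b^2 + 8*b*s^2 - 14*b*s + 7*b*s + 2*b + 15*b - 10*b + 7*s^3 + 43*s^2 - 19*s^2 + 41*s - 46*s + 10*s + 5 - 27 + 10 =-2*b^3 + 7*b^2 + 7*b + 7*s^3 + s^2*(8*b + 24) + s*(-13*b^2 - 7*b + 5) - 12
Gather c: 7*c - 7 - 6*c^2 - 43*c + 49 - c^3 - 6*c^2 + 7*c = -c^3 - 12*c^2 - 29*c + 42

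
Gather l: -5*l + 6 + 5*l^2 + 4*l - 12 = 5*l^2 - l - 6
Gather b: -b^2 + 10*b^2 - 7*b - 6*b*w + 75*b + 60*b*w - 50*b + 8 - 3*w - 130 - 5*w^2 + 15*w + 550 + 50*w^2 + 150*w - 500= 9*b^2 + b*(54*w + 18) + 45*w^2 + 162*w - 72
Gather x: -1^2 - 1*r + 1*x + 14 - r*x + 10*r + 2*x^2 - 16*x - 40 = 9*r + 2*x^2 + x*(-r - 15) - 27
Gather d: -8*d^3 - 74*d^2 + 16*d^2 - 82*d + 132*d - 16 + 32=-8*d^3 - 58*d^2 + 50*d + 16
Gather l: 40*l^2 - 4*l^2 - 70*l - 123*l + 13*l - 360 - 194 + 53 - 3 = 36*l^2 - 180*l - 504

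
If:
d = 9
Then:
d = 9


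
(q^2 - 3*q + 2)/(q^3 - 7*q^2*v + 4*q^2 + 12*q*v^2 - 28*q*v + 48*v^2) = (q^2 - 3*q + 2)/(q^3 - 7*q^2*v + 4*q^2 + 12*q*v^2 - 28*q*v + 48*v^2)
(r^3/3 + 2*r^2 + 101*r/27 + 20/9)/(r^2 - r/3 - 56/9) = (9*r^3 + 54*r^2 + 101*r + 60)/(3*(9*r^2 - 3*r - 56))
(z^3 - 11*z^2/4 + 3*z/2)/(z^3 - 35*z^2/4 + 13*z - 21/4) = z*(z - 2)/(z^2 - 8*z + 7)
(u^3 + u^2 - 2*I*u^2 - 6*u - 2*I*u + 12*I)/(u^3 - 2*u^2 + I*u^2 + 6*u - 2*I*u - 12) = (u + 3)/(u + 3*I)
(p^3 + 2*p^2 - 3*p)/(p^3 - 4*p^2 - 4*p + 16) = p*(p^2 + 2*p - 3)/(p^3 - 4*p^2 - 4*p + 16)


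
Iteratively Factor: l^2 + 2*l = (l + 2)*(l)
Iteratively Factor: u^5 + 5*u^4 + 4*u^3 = (u + 4)*(u^4 + u^3) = u*(u + 4)*(u^3 + u^2) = u^2*(u + 4)*(u^2 + u) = u^2*(u + 1)*(u + 4)*(u)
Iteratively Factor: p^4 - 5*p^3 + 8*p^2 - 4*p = (p - 2)*(p^3 - 3*p^2 + 2*p) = (p - 2)^2*(p^2 - p) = (p - 2)^2*(p - 1)*(p)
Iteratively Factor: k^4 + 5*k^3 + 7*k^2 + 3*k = (k + 1)*(k^3 + 4*k^2 + 3*k) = (k + 1)^2*(k^2 + 3*k) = k*(k + 1)^2*(k + 3)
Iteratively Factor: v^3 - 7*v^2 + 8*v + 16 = (v - 4)*(v^2 - 3*v - 4) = (v - 4)^2*(v + 1)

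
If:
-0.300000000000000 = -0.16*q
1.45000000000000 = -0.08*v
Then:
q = 1.88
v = -18.12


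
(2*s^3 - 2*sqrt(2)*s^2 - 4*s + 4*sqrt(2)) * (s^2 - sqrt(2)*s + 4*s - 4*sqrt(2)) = 2*s^5 - 4*sqrt(2)*s^4 + 8*s^4 - 16*sqrt(2)*s^3 + 8*sqrt(2)*s^2 - 8*s + 32*sqrt(2)*s - 32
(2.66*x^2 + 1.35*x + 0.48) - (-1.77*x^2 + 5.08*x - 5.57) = 4.43*x^2 - 3.73*x + 6.05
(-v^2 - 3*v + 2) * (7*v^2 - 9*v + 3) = -7*v^4 - 12*v^3 + 38*v^2 - 27*v + 6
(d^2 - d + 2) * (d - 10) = d^3 - 11*d^2 + 12*d - 20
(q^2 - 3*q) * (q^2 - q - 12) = q^4 - 4*q^3 - 9*q^2 + 36*q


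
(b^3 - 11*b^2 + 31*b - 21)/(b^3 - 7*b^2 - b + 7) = (b - 3)/(b + 1)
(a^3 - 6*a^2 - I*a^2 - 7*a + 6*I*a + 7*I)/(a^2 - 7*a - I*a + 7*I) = a + 1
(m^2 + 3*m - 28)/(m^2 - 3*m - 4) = (m + 7)/(m + 1)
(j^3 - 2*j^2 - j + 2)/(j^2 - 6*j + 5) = (j^2 - j - 2)/(j - 5)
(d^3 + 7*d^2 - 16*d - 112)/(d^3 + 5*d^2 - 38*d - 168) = (d - 4)/(d - 6)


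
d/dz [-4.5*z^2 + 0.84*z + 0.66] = 0.84 - 9.0*z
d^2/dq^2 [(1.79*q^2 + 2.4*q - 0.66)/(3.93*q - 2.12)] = (-1.4210854715202e-14*q^2 + 7.105427357601e-15*q + 35.694364)/(60.698457*q^3 - 98.229564*q^2 + 52.988976*q - 9.528128)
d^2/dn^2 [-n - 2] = 0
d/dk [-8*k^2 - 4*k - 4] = -16*k - 4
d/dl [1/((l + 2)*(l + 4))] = 2*(-l - 3)/(l^4 + 12*l^3 + 52*l^2 + 96*l + 64)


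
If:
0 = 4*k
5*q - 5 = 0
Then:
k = 0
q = 1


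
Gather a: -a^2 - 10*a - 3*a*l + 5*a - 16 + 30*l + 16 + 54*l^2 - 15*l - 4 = -a^2 + a*(-3*l - 5) + 54*l^2 + 15*l - 4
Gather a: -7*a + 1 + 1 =2 - 7*a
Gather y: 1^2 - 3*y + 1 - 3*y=2 - 6*y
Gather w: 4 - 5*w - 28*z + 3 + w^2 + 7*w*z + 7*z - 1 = w^2 + w*(7*z - 5) - 21*z + 6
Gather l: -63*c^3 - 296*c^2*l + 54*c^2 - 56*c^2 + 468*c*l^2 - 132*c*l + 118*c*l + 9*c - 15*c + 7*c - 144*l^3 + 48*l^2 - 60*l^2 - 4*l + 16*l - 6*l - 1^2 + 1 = -63*c^3 - 2*c^2 + c - 144*l^3 + l^2*(468*c - 12) + l*(-296*c^2 - 14*c + 6)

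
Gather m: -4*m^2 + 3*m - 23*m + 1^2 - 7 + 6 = -4*m^2 - 20*m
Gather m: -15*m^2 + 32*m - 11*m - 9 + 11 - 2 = -15*m^2 + 21*m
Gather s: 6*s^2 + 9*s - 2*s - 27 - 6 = 6*s^2 + 7*s - 33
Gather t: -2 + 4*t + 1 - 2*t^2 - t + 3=-2*t^2 + 3*t + 2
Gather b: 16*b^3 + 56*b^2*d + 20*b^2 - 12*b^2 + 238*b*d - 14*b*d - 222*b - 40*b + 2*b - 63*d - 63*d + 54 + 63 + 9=16*b^3 + b^2*(56*d + 8) + b*(224*d - 260) - 126*d + 126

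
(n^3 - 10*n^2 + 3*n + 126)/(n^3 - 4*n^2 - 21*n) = (n - 6)/n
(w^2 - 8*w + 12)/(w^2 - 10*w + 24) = (w - 2)/(w - 4)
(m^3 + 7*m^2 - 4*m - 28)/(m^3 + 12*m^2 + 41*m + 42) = (m - 2)/(m + 3)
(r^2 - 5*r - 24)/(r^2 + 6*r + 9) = (r - 8)/(r + 3)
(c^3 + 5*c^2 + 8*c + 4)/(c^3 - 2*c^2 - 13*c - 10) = (c + 2)/(c - 5)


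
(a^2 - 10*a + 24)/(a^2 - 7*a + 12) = (a - 6)/(a - 3)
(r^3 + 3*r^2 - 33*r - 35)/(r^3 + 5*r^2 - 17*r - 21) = (r - 5)/(r - 3)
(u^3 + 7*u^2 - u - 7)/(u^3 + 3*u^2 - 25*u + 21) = (u + 1)/(u - 3)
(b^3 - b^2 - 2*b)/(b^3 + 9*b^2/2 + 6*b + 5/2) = 2*b*(b - 2)/(2*b^2 + 7*b + 5)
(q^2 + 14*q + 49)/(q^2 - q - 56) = (q + 7)/(q - 8)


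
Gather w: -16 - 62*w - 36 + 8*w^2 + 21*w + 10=8*w^2 - 41*w - 42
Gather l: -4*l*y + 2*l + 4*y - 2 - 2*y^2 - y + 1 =l*(2 - 4*y) - 2*y^2 + 3*y - 1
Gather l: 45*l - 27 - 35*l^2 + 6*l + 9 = -35*l^2 + 51*l - 18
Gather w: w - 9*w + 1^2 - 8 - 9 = -8*w - 16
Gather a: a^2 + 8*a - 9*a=a^2 - a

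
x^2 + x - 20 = (x - 4)*(x + 5)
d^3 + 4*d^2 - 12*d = d*(d - 2)*(d + 6)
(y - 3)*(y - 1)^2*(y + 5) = y^4 - 18*y^2 + 32*y - 15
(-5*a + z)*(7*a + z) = -35*a^2 + 2*a*z + z^2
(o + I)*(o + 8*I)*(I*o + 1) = I*o^3 - 8*o^2 + I*o - 8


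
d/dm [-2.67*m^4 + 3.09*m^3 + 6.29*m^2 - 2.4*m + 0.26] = -10.68*m^3 + 9.27*m^2 + 12.58*m - 2.4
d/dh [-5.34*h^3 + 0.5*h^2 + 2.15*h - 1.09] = -16.02*h^2 + 1.0*h + 2.15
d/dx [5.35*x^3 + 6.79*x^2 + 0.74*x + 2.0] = 16.05*x^2 + 13.58*x + 0.74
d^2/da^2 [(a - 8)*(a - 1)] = 2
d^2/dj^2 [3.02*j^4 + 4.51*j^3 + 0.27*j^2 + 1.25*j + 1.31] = 36.24*j^2 + 27.06*j + 0.54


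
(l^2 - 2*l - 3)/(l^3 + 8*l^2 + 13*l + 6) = (l - 3)/(l^2 + 7*l + 6)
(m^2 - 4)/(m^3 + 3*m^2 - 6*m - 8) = (m + 2)/(m^2 + 5*m + 4)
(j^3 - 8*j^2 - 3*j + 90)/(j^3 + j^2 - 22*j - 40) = (j^2 - 3*j - 18)/(j^2 + 6*j + 8)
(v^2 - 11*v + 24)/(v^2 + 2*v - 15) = (v - 8)/(v + 5)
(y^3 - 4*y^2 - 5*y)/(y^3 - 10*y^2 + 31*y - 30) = y*(y + 1)/(y^2 - 5*y + 6)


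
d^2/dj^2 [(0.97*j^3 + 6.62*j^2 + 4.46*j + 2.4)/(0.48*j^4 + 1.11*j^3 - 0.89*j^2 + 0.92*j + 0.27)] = (0.446975999999998*j^9 + 9.151488*j^8 + 35.980128*j^7 + 66.968538*j^6 + 15.859548*j^5 - 85.8654*j^4 - 62.126978*j^3 + 17.3295*j^2 - 9.251694*j + 3.965628)/(0.110592*j^12 + 0.767232*j^11 + 1.159056*j^10 - 0.841617*j^9 + 0.978596999999999*j^8 + 4.543281*j^7 - 4.633424*j^6 + 4.119702*j^5 + 0.141033*j^4 - 0.305011*j^3 + 0.490941*j^2 + 0.201204*j + 0.019683)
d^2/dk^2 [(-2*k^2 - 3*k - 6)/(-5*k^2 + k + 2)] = 34*(5*k^3 + 30*k^2 + 4)/(125*k^6 - 75*k^5 - 135*k^4 + 59*k^3 + 54*k^2 - 12*k - 8)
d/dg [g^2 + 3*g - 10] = 2*g + 3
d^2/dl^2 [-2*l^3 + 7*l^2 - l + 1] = 14 - 12*l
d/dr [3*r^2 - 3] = 6*r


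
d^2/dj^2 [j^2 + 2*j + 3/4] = 2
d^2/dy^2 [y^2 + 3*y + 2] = 2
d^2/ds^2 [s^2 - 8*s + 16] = 2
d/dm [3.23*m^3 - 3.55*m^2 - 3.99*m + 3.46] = 9.69*m^2 - 7.1*m - 3.99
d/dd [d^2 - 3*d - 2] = 2*d - 3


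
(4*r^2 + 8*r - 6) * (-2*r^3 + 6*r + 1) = -8*r^5 - 16*r^4 + 36*r^3 + 52*r^2 - 28*r - 6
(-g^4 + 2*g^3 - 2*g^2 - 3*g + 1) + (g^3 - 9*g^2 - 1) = -g^4 + 3*g^3 - 11*g^2 - 3*g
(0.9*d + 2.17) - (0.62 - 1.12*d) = 2.02*d + 1.55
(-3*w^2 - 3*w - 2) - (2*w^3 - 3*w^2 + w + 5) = -2*w^3 - 4*w - 7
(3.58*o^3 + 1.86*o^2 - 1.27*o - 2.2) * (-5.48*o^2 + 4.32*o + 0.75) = -19.6184*o^5 + 5.2728*o^4 + 17.6798*o^3 + 7.9646*o^2 - 10.4565*o - 1.65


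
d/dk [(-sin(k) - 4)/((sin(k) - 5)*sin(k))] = (cos(k) + 8/tan(k) - 20*cos(k)/sin(k)^2)/(sin(k) - 5)^2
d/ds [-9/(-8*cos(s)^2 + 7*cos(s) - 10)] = 9*(16*cos(s) - 7)*sin(s)/(8*cos(s)^2 - 7*cos(s) + 10)^2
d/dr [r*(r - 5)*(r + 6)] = 3*r^2 + 2*r - 30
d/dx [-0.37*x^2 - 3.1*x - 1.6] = -0.74*x - 3.1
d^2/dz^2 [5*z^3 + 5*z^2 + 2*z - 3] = 30*z + 10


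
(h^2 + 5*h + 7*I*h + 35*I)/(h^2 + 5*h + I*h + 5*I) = (h + 7*I)/(h + I)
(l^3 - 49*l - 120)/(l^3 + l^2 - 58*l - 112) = (l^2 + 8*l + 15)/(l^2 + 9*l + 14)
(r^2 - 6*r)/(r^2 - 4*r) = (r - 6)/(r - 4)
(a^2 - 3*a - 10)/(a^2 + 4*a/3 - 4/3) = 3*(a - 5)/(3*a - 2)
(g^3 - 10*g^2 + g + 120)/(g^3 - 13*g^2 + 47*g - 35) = (g^2 - 5*g - 24)/(g^2 - 8*g + 7)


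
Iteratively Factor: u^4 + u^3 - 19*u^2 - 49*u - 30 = (u + 1)*(u^3 - 19*u - 30) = (u + 1)*(u + 2)*(u^2 - 2*u - 15) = (u + 1)*(u + 2)*(u + 3)*(u - 5)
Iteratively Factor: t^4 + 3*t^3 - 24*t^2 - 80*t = (t - 5)*(t^3 + 8*t^2 + 16*t) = (t - 5)*(t + 4)*(t^2 + 4*t) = t*(t - 5)*(t + 4)*(t + 4)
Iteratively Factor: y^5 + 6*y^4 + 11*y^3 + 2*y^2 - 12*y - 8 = (y + 1)*(y^4 + 5*y^3 + 6*y^2 - 4*y - 8) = (y - 1)*(y + 1)*(y^3 + 6*y^2 + 12*y + 8) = (y - 1)*(y + 1)*(y + 2)*(y^2 + 4*y + 4) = (y - 1)*(y + 1)*(y + 2)^2*(y + 2)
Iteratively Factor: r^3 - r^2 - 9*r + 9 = (r + 3)*(r^2 - 4*r + 3) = (r - 1)*(r + 3)*(r - 3)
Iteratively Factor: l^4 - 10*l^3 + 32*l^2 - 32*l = (l - 4)*(l^3 - 6*l^2 + 8*l) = (l - 4)^2*(l^2 - 2*l) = l*(l - 4)^2*(l - 2)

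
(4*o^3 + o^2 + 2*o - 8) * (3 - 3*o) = -12*o^4 + 9*o^3 - 3*o^2 + 30*o - 24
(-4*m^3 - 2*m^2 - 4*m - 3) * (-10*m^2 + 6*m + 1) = 40*m^5 - 4*m^4 + 24*m^3 + 4*m^2 - 22*m - 3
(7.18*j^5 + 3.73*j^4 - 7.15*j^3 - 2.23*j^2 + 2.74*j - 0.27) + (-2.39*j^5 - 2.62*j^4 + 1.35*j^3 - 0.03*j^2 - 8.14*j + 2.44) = 4.79*j^5 + 1.11*j^4 - 5.8*j^3 - 2.26*j^2 - 5.4*j + 2.17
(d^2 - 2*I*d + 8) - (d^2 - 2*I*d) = 8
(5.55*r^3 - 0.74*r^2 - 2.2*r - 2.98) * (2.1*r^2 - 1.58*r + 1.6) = 11.655*r^5 - 10.323*r^4 + 5.4292*r^3 - 3.966*r^2 + 1.1884*r - 4.768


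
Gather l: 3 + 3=6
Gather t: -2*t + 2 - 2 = -2*t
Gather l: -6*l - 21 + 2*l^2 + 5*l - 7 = 2*l^2 - l - 28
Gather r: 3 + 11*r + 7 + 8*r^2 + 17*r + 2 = 8*r^2 + 28*r + 12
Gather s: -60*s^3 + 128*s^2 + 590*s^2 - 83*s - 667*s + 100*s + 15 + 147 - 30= -60*s^3 + 718*s^2 - 650*s + 132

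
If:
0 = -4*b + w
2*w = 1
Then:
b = 1/8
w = 1/2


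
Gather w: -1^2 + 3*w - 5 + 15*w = 18*w - 6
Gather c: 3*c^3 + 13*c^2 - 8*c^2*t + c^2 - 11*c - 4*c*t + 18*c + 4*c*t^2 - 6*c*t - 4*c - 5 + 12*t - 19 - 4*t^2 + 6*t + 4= 3*c^3 + c^2*(14 - 8*t) + c*(4*t^2 - 10*t + 3) - 4*t^2 + 18*t - 20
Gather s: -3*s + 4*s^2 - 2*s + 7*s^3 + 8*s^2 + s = 7*s^3 + 12*s^2 - 4*s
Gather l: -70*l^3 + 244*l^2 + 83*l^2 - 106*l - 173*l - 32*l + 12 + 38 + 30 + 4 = -70*l^3 + 327*l^2 - 311*l + 84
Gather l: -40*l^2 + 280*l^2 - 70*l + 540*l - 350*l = 240*l^2 + 120*l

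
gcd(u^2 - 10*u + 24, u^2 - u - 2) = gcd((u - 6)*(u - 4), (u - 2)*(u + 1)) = 1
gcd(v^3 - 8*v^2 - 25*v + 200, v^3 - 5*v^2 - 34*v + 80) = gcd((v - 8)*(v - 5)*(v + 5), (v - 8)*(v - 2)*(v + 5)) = v^2 - 3*v - 40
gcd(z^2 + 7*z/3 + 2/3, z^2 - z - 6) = z + 2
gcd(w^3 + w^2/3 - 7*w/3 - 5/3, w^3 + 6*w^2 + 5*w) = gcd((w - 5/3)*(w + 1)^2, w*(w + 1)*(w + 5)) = w + 1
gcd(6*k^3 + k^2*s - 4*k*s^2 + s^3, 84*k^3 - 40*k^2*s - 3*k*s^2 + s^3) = -2*k + s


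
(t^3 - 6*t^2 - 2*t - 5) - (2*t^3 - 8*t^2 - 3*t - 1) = -t^3 + 2*t^2 + t - 4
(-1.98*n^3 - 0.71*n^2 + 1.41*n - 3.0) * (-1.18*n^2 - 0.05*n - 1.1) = 2.3364*n^5 + 0.9368*n^4 + 0.5497*n^3 + 4.2505*n^2 - 1.401*n + 3.3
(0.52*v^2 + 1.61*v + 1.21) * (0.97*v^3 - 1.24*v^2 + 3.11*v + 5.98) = 0.5044*v^5 + 0.9169*v^4 + 0.7945*v^3 + 6.6163*v^2 + 13.3909*v + 7.2358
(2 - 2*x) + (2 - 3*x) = 4 - 5*x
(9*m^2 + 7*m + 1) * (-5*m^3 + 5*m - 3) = -45*m^5 - 35*m^4 + 40*m^3 + 8*m^2 - 16*m - 3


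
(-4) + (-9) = -13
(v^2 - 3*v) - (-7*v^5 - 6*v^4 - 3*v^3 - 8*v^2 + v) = 7*v^5 + 6*v^4 + 3*v^3 + 9*v^2 - 4*v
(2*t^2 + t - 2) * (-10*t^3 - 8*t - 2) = -20*t^5 - 10*t^4 + 4*t^3 - 12*t^2 + 14*t + 4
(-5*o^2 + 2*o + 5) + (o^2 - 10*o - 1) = -4*o^2 - 8*o + 4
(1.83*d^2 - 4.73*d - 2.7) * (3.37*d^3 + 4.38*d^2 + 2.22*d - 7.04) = 6.1671*d^5 - 7.9247*d^4 - 25.7538*d^3 - 35.2098*d^2 + 27.3052*d + 19.008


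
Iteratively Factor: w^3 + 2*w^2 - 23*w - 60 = (w - 5)*(w^2 + 7*w + 12) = (w - 5)*(w + 4)*(w + 3)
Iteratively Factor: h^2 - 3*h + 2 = (h - 1)*(h - 2)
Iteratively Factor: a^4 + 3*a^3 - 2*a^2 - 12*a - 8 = (a + 2)*(a^3 + a^2 - 4*a - 4) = (a - 2)*(a + 2)*(a^2 + 3*a + 2) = (a - 2)*(a + 1)*(a + 2)*(a + 2)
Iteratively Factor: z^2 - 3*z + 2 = (z - 2)*(z - 1)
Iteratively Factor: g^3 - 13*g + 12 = (g - 1)*(g^2 + g - 12) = (g - 1)*(g + 4)*(g - 3)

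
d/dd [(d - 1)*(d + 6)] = 2*d + 5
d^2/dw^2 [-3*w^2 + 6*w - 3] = -6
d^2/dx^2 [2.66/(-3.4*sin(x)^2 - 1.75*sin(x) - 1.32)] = (122.9984*sin(x)^4 + 47.481*sin(x)^3 - 224.10367*sin(x)^2 - 101.1066*sin(x) + 7.58366000000001)/(3.4*sin(x)^2 + 1.75*sin(x) + 1.32)^3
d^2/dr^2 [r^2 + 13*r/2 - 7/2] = 2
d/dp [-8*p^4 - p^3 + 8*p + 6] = -32*p^3 - 3*p^2 + 8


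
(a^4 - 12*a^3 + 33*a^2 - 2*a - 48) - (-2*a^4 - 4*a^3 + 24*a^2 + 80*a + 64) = 3*a^4 - 8*a^3 + 9*a^2 - 82*a - 112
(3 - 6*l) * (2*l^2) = -12*l^3 + 6*l^2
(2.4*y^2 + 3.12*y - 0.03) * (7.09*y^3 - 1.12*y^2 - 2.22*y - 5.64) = 17.016*y^5 + 19.4328*y^4 - 9.0351*y^3 - 20.4288*y^2 - 17.5302*y + 0.1692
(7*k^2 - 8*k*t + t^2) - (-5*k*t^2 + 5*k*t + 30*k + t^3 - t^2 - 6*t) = 7*k^2 + 5*k*t^2 - 13*k*t - 30*k - t^3 + 2*t^2 + 6*t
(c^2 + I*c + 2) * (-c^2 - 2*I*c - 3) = -c^4 - 3*I*c^3 - 3*c^2 - 7*I*c - 6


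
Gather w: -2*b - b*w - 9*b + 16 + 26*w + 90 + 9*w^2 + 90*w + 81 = -11*b + 9*w^2 + w*(116 - b) + 187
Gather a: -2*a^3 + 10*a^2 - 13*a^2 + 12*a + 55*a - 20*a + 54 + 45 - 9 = -2*a^3 - 3*a^2 + 47*a + 90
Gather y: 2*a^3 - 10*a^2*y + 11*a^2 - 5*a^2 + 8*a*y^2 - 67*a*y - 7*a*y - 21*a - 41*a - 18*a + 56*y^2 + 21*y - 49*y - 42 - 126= 2*a^3 + 6*a^2 - 80*a + y^2*(8*a + 56) + y*(-10*a^2 - 74*a - 28) - 168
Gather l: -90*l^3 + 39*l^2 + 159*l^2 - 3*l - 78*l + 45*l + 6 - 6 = -90*l^3 + 198*l^2 - 36*l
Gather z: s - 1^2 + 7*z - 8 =s + 7*z - 9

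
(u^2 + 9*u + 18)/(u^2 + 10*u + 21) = (u + 6)/(u + 7)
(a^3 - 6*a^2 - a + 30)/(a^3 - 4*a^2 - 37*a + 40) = (a^3 - 6*a^2 - a + 30)/(a^3 - 4*a^2 - 37*a + 40)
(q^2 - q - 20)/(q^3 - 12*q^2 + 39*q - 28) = (q^2 - q - 20)/(q^3 - 12*q^2 + 39*q - 28)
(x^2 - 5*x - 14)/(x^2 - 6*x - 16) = (x - 7)/(x - 8)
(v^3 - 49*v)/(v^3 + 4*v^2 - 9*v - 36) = v*(v^2 - 49)/(v^3 + 4*v^2 - 9*v - 36)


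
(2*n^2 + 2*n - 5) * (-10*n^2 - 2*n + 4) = -20*n^4 - 24*n^3 + 54*n^2 + 18*n - 20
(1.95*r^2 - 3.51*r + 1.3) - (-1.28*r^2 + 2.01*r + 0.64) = 3.23*r^2 - 5.52*r + 0.66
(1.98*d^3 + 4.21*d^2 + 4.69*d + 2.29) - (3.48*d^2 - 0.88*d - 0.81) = 1.98*d^3 + 0.73*d^2 + 5.57*d + 3.1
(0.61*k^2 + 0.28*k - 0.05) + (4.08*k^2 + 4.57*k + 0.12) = 4.69*k^2 + 4.85*k + 0.07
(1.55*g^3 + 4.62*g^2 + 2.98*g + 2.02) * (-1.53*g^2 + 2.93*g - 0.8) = -2.3715*g^5 - 2.5271*g^4 + 7.7372*g^3 + 1.9448*g^2 + 3.5346*g - 1.616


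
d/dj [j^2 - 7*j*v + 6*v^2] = 2*j - 7*v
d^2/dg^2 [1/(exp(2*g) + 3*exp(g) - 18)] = (2*(2*exp(g) + 3)^2*exp(g) - (4*exp(g) + 3)*(exp(2*g) + 3*exp(g) - 18))*exp(g)/(exp(2*g) + 3*exp(g) - 18)^3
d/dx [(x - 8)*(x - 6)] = 2*x - 14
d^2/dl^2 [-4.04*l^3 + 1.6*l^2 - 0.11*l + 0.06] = 3.2 - 24.24*l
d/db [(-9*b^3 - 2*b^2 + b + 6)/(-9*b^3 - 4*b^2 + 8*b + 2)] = 2*(9*b^4 - 63*b^3 + 48*b^2 + 20*b - 23)/(81*b^6 + 72*b^5 - 128*b^4 - 100*b^3 + 48*b^2 + 32*b + 4)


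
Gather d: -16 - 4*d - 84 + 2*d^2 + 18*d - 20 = 2*d^2 + 14*d - 120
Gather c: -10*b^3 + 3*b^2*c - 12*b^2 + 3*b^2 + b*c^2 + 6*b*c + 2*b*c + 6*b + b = -10*b^3 - 9*b^2 + b*c^2 + 7*b + c*(3*b^2 + 8*b)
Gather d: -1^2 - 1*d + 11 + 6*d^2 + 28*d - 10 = 6*d^2 + 27*d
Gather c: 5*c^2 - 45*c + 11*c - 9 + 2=5*c^2 - 34*c - 7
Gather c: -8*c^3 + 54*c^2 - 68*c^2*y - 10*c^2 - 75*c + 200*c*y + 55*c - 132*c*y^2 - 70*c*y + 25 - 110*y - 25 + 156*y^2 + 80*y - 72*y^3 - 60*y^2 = -8*c^3 + c^2*(44 - 68*y) + c*(-132*y^2 + 130*y - 20) - 72*y^3 + 96*y^2 - 30*y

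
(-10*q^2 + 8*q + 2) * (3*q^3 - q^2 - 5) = -30*q^5 + 34*q^4 - 2*q^3 + 48*q^2 - 40*q - 10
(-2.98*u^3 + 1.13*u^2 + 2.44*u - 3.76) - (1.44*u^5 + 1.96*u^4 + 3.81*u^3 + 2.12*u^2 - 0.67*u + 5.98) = -1.44*u^5 - 1.96*u^4 - 6.79*u^3 - 0.99*u^2 + 3.11*u - 9.74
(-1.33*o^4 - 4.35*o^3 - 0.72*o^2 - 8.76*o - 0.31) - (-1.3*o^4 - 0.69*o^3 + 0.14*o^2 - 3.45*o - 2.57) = -0.03*o^4 - 3.66*o^3 - 0.86*o^2 - 5.31*o + 2.26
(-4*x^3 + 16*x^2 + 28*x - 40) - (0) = -4*x^3 + 16*x^2 + 28*x - 40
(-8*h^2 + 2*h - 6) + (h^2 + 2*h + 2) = -7*h^2 + 4*h - 4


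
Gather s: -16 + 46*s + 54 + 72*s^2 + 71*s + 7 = 72*s^2 + 117*s + 45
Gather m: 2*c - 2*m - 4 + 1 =2*c - 2*m - 3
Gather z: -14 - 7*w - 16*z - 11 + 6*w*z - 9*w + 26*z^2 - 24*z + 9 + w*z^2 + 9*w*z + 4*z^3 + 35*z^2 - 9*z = -16*w + 4*z^3 + z^2*(w + 61) + z*(15*w - 49) - 16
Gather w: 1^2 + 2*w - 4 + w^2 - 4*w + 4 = w^2 - 2*w + 1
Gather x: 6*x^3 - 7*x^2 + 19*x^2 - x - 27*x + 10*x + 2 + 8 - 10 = 6*x^3 + 12*x^2 - 18*x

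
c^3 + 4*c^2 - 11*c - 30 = (c - 3)*(c + 2)*(c + 5)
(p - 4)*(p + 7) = p^2 + 3*p - 28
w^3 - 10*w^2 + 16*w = w*(w - 8)*(w - 2)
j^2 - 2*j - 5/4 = (j - 5/2)*(j + 1/2)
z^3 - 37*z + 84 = (z - 4)*(z - 3)*(z + 7)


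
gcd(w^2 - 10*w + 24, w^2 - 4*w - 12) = w - 6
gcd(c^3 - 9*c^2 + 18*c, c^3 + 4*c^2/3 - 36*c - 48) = c - 6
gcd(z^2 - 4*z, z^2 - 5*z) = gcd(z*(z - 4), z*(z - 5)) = z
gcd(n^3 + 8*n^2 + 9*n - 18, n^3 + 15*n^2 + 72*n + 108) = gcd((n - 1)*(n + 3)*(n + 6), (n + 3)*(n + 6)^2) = n^2 + 9*n + 18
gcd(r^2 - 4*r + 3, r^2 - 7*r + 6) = r - 1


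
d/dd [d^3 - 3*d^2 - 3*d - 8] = 3*d^2 - 6*d - 3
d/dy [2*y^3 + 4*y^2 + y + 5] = 6*y^2 + 8*y + 1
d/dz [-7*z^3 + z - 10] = 1 - 21*z^2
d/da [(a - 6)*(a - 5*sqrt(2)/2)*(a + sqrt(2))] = 3*a^2 - 12*a - 3*sqrt(2)*a - 5 + 9*sqrt(2)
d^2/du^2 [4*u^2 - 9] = 8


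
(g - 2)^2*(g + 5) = g^3 + g^2 - 16*g + 20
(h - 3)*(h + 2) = h^2 - h - 6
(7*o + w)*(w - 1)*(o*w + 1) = 7*o^2*w^2 - 7*o^2*w + o*w^3 - o*w^2 + 7*o*w - 7*o + w^2 - w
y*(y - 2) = y^2 - 2*y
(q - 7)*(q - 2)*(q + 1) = q^3 - 8*q^2 + 5*q + 14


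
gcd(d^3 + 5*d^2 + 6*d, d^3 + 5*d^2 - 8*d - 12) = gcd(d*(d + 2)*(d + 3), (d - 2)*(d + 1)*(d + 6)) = 1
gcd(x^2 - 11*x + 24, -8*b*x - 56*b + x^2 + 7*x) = 1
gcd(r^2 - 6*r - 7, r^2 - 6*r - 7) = r^2 - 6*r - 7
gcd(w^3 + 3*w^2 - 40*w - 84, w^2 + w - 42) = w^2 + w - 42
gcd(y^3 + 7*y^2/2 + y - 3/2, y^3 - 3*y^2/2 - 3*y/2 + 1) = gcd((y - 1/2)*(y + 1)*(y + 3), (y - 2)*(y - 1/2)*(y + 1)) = y^2 + y/2 - 1/2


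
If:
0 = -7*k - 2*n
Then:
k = -2*n/7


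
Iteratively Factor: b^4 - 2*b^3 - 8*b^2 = (b)*(b^3 - 2*b^2 - 8*b) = b*(b + 2)*(b^2 - 4*b) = b*(b - 4)*(b + 2)*(b)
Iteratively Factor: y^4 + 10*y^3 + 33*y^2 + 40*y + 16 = (y + 1)*(y^3 + 9*y^2 + 24*y + 16) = (y + 1)^2*(y^2 + 8*y + 16) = (y + 1)^2*(y + 4)*(y + 4)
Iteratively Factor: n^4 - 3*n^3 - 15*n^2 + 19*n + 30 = (n - 5)*(n^3 + 2*n^2 - 5*n - 6) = (n - 5)*(n + 1)*(n^2 + n - 6) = (n - 5)*(n + 1)*(n + 3)*(n - 2)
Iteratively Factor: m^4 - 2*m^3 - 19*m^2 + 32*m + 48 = (m + 4)*(m^3 - 6*m^2 + 5*m + 12) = (m - 4)*(m + 4)*(m^2 - 2*m - 3) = (m - 4)*(m - 3)*(m + 4)*(m + 1)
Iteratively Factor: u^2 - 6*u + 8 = (u - 4)*(u - 2)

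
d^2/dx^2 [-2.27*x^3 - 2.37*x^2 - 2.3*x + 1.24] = -13.62*x - 4.74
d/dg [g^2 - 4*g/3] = 2*g - 4/3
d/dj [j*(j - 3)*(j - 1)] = 3*j^2 - 8*j + 3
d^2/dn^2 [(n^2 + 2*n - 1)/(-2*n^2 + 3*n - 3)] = 4*(-7*n^3 + 15*n^2 + 9*n - 12)/(8*n^6 - 36*n^5 + 90*n^4 - 135*n^3 + 135*n^2 - 81*n + 27)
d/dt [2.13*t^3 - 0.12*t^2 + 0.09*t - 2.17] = 6.39*t^2 - 0.24*t + 0.09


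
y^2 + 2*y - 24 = (y - 4)*(y + 6)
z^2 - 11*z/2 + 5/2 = (z - 5)*(z - 1/2)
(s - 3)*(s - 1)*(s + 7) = s^3 + 3*s^2 - 25*s + 21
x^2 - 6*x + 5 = (x - 5)*(x - 1)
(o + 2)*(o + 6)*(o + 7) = o^3 + 15*o^2 + 68*o + 84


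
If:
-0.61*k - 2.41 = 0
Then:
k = -3.95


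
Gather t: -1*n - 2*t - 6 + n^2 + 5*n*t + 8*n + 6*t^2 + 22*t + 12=n^2 + 7*n + 6*t^2 + t*(5*n + 20) + 6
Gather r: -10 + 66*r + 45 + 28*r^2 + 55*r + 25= 28*r^2 + 121*r + 60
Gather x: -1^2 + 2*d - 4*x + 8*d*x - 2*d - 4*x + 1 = x*(8*d - 8)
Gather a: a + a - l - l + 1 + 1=2*a - 2*l + 2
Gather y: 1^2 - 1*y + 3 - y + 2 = 6 - 2*y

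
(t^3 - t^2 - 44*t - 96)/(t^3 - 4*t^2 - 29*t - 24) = (t + 4)/(t + 1)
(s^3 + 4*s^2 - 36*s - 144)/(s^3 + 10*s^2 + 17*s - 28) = (s^2 - 36)/(s^2 + 6*s - 7)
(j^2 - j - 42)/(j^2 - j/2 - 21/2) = 2*(-j^2 + j + 42)/(-2*j^2 + j + 21)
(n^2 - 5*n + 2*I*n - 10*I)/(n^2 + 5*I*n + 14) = (n^2 + n*(-5 + 2*I) - 10*I)/(n^2 + 5*I*n + 14)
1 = 1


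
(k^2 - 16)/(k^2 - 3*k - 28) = (k - 4)/(k - 7)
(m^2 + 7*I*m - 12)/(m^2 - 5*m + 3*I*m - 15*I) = (m + 4*I)/(m - 5)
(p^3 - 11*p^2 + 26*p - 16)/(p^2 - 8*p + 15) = (p^3 - 11*p^2 + 26*p - 16)/(p^2 - 8*p + 15)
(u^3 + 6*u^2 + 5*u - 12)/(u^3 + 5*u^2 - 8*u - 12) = (u^3 + 6*u^2 + 5*u - 12)/(u^3 + 5*u^2 - 8*u - 12)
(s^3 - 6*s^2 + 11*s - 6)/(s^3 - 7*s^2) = (s^3 - 6*s^2 + 11*s - 6)/(s^2*(s - 7))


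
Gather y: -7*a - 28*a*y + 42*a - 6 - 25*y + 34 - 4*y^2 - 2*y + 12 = 35*a - 4*y^2 + y*(-28*a - 27) + 40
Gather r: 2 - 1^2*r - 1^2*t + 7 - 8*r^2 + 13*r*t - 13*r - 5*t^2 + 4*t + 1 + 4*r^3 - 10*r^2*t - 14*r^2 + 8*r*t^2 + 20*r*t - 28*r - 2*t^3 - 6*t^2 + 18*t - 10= 4*r^3 + r^2*(-10*t - 22) + r*(8*t^2 + 33*t - 42) - 2*t^3 - 11*t^2 + 21*t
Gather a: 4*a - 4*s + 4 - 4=4*a - 4*s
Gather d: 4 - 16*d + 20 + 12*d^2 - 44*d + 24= 12*d^2 - 60*d + 48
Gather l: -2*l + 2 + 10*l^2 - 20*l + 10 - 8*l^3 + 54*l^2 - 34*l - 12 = -8*l^3 + 64*l^2 - 56*l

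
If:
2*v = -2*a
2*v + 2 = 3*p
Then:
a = -v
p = 2*v/3 + 2/3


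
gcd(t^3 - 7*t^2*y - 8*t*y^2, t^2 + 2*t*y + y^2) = t + y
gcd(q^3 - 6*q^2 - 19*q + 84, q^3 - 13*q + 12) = q^2 + q - 12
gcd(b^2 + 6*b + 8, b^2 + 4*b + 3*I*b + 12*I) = b + 4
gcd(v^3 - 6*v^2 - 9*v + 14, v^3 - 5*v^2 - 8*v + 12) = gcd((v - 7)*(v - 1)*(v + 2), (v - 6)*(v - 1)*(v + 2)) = v^2 + v - 2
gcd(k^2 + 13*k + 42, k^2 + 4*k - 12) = k + 6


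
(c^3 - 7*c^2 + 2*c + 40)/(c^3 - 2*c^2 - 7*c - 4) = (c^2 - 3*c - 10)/(c^2 + 2*c + 1)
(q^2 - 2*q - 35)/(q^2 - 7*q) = (q + 5)/q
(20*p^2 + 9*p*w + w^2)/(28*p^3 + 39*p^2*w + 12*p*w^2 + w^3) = (5*p + w)/(7*p^2 + 8*p*w + w^2)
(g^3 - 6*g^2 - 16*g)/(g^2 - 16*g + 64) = g*(g + 2)/(g - 8)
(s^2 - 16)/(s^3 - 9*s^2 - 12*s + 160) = (s - 4)/(s^2 - 13*s + 40)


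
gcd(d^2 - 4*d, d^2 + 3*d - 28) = d - 4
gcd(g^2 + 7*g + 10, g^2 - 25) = g + 5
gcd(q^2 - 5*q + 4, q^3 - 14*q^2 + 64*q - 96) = q - 4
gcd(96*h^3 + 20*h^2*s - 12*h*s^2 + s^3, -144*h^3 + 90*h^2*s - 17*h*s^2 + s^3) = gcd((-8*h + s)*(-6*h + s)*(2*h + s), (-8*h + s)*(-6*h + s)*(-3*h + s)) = 48*h^2 - 14*h*s + s^2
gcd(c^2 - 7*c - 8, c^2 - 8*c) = c - 8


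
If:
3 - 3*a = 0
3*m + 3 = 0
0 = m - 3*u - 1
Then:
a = 1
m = -1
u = -2/3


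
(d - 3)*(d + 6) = d^2 + 3*d - 18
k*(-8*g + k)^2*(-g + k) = -64*g^3*k + 80*g^2*k^2 - 17*g*k^3 + k^4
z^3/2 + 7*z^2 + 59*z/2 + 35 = (z/2 + 1)*(z + 5)*(z + 7)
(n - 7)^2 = n^2 - 14*n + 49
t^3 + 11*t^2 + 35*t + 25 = (t + 1)*(t + 5)^2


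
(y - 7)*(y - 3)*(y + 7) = y^3 - 3*y^2 - 49*y + 147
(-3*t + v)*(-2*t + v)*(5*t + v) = 30*t^3 - 19*t^2*v + v^3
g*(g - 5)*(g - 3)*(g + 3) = g^4 - 5*g^3 - 9*g^2 + 45*g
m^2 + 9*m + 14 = (m + 2)*(m + 7)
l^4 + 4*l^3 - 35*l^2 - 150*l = l*(l - 6)*(l + 5)^2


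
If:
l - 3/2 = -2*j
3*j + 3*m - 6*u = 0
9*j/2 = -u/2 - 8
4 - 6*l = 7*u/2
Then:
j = -34/29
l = 223/58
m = -282/29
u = -158/29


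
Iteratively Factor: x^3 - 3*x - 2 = (x + 1)*(x^2 - x - 2) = (x - 2)*(x + 1)*(x + 1)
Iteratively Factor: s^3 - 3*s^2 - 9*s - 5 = (s - 5)*(s^2 + 2*s + 1) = (s - 5)*(s + 1)*(s + 1)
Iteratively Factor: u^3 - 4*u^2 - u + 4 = (u - 4)*(u^2 - 1) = (u - 4)*(u + 1)*(u - 1)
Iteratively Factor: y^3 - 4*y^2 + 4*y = (y - 2)*(y^2 - 2*y) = (y - 2)^2*(y)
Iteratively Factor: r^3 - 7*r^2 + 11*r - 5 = (r - 5)*(r^2 - 2*r + 1) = (r - 5)*(r - 1)*(r - 1)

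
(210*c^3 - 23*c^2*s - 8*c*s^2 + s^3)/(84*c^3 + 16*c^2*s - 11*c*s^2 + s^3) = (5*c + s)/(2*c + s)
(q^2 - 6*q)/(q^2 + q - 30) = q*(q - 6)/(q^2 + q - 30)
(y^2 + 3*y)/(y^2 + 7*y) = (y + 3)/(y + 7)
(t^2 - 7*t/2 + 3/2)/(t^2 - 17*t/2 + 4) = (t - 3)/(t - 8)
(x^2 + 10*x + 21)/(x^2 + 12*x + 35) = (x + 3)/(x + 5)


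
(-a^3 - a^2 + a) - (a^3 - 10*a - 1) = -2*a^3 - a^2 + 11*a + 1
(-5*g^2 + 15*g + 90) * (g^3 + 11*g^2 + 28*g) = -5*g^5 - 40*g^4 + 115*g^3 + 1410*g^2 + 2520*g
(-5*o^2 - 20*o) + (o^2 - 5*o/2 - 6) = -4*o^2 - 45*o/2 - 6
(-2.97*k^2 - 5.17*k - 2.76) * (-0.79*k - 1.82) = 2.3463*k^3 + 9.4897*k^2 + 11.5898*k + 5.0232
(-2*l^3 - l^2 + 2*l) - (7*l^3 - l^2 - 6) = -9*l^3 + 2*l + 6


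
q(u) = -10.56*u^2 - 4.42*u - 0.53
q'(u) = -21.12*u - 4.42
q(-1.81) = -27.13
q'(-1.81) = 33.81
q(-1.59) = -20.20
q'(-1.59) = 29.16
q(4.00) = -187.17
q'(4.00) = -88.90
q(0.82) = -11.25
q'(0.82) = -21.74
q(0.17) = -1.59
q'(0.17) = -8.01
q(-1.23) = -11.07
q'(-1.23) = 21.56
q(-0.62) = -1.85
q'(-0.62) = 8.67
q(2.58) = -82.23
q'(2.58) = -58.91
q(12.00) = -1574.21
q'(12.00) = -257.86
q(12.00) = -1574.21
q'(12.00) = -257.86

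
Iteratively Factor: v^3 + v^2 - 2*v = (v - 1)*(v^2 + 2*v) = (v - 1)*(v + 2)*(v)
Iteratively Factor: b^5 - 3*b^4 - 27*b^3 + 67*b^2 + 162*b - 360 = (b - 2)*(b^4 - b^3 - 29*b^2 + 9*b + 180) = (b - 2)*(b + 3)*(b^3 - 4*b^2 - 17*b + 60) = (b - 2)*(b + 3)*(b + 4)*(b^2 - 8*b + 15) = (b - 3)*(b - 2)*(b + 3)*(b + 4)*(b - 5)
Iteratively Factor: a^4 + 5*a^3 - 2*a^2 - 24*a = (a - 2)*(a^3 + 7*a^2 + 12*a) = (a - 2)*(a + 3)*(a^2 + 4*a) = a*(a - 2)*(a + 3)*(a + 4)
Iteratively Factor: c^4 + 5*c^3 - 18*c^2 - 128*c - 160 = (c - 5)*(c^3 + 10*c^2 + 32*c + 32) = (c - 5)*(c + 4)*(c^2 + 6*c + 8) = (c - 5)*(c + 2)*(c + 4)*(c + 4)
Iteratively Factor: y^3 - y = (y + 1)*(y^2 - y) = (y - 1)*(y + 1)*(y)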